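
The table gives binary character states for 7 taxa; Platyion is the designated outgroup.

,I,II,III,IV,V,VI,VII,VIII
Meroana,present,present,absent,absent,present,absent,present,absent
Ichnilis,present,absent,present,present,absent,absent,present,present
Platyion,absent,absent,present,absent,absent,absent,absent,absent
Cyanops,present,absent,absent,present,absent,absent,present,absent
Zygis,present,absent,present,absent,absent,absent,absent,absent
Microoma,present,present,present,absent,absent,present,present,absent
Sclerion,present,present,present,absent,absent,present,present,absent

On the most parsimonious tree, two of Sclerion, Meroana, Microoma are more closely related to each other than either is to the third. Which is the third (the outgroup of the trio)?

Meroana

Character polarity is set by the outgroup: the derived state is whichever differs from the outgroup's state, so for III the derived state is 'absent', and for the remaining characters it is 'present'.
All ingroup taxa share the derived state 'present' for I; it defines the ingroup but does not resolve relationships within it.
II (derived state 'present') is shared by Meroana, Microoma, and Sclerion — a synapomorphy uniting that clade.
III groups Cyanops and Meroana, which is incompatible with the clades supported by the remaining characters; treating it as convergent (homoplasy) costs fewer steps than any alternative tree.
IV: derived state 'present' in Cyanops and Ichnilis only — synapomorphy for {Cyanops, Ichnilis}.
V (derived state 'present') is unique to Meroana (autapomorphy; uninformative for grouping).
Only Microoma and Sclerion show the derived state 'present' for VI, supporting them as a clade.
Only Cyanops, Ichnilis, Meroana, Microoma, and Sclerion show the derived state 'present' for VII, supporting them as a clade.
VIII: derived state 'present' in Ichnilis only — an autapomorphy, so it tells us nothing about relationships among taxa.
Most parsimonious ingroup topology: (((Ichnilis,Cyanops),((Microoma,Sclerion),Meroana)),Zygis).
Sclerion and Microoma share a more recent common ancestor with each other than either does with Meroana, so Meroana is the least closely related of the three.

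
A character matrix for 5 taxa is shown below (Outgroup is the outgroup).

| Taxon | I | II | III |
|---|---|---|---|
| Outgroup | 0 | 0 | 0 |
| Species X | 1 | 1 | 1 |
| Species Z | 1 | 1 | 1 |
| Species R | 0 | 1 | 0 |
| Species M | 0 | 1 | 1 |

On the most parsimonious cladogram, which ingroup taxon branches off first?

The outgroup has state '0' for every character, so '1' is the derived state throughout.
Only Species X and Species Z show the derived state '1' for I, supporting them as a clade.
All ingroup taxa share the derived state '1' for II; it defines the ingroup but does not resolve relationships within it.
III (derived state '1') is shared by Species M, Species X, and Species Z — a synapomorphy uniting that clade.
Most parsimonious ingroup topology: (((Species X,Species Z),Species M),Species R).
Species R is sister to the clade containing all other ingroup taxa, so it is the earliest-diverging (most basal) ingroup lineage.

Species R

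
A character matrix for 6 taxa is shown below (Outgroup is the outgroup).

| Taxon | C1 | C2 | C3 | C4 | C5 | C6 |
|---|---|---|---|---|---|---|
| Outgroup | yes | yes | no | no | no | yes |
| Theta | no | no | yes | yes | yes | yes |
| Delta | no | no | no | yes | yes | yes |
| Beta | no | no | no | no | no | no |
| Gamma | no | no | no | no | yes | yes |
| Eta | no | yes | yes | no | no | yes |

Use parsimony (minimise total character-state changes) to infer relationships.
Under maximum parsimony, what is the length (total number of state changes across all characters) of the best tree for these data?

Character polarity is set by the outgroup: the derived state is whichever differs from the outgroup's state, so for C1, C2, C6 the derived state is 'no', and for the remaining characters it is 'yes'.
C1 (derived state 'no') is shared by all ingroup taxa — unites the whole ingroup.
C2: derived state 'no' in Beta, Delta, Gamma, and Theta only — synapomorphy for {Beta, Delta, Gamma, Theta}.
C3 groups Eta and Theta, which is incompatible with the clades supported by the remaining characters; treating it as convergent (homoplasy) costs fewer steps than any alternative tree.
C4 (derived state 'yes') is shared by Delta and Theta — a synapomorphy uniting that clade.
C5: derived state 'yes' in Delta, Gamma, and Theta only — synapomorphy for {Delta, Gamma, Theta}.
C6 (derived state 'no') is unique to Beta (autapomorphy; uninformative for grouping).
Most parsimonious ingroup topology: ((((Theta,Delta),Gamma),Beta),Eta).
Changes per character on this tree: C1: 1; C2: 1; C3: 2; C4: 1; C5: 1; C6: 1.
Total = 7.

7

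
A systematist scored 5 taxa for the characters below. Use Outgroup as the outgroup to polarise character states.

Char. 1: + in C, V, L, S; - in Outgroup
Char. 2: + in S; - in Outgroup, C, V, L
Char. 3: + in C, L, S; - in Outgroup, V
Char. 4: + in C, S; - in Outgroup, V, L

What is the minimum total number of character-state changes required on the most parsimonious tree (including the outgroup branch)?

4

The outgroup has state '-' for every character, so '+' is the derived state throughout.
All ingroup taxa share the derived state '+' for Char. 1; it defines the ingroup but does not resolve relationships within it.
Char. 2: derived state '+' in S only — an autapomorphy, so it tells us nothing about relationships among taxa.
Char. 3: derived state '+' in C, L, and S only — synapomorphy for {C, L, S}.
Char. 4: derived state '+' in C and S only — synapomorphy for {C, S}.
Most parsimonious ingroup topology: (((C,S),L),V).
Changes per character on this tree: Char. 1: 1; Char. 2: 1; Char. 3: 1; Char. 4: 1.
Total = 4.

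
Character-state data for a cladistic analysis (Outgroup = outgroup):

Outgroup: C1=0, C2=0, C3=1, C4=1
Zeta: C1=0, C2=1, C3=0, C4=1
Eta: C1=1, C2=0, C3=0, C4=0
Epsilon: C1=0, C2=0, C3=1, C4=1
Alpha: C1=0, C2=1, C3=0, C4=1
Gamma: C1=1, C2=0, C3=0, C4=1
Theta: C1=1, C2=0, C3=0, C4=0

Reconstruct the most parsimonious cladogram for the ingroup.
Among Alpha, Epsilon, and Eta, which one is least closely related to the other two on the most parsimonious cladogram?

Epsilon

Character polarity is set by the outgroup: the derived state is whichever differs from the outgroup's state, so for C3, C4 the derived state is '0', and for the remaining characters it is '1'.
Only Eta, Gamma, and Theta show the derived state '1' for C1, supporting them as a clade.
Only Alpha and Zeta show the derived state '1' for C2, supporting them as a clade.
Only Alpha, Eta, Gamma, Theta, and Zeta show the derived state '0' for C3, supporting them as a clade.
Only Eta and Theta show the derived state '0' for C4, supporting them as a clade.
Most parsimonious ingroup topology: (((Zeta,Alpha),((Eta,Theta),Gamma)),Epsilon).
Alpha and Eta share a more recent common ancestor with each other than either does with Epsilon, so Epsilon is the least closely related of the three.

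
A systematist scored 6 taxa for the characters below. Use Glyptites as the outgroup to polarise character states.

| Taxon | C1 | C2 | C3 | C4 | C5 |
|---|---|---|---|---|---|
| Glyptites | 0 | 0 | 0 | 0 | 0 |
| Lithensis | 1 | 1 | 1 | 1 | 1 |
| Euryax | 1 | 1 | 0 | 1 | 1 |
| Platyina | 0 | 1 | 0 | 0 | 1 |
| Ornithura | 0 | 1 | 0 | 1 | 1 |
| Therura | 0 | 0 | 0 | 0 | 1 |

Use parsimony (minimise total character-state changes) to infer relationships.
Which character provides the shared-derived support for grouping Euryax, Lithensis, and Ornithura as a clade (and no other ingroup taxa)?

The outgroup has state '0' for every character, so '1' is the derived state throughout.
C1 (derived state '1') is shared by Euryax and Lithensis — a synapomorphy uniting that clade.
C2: derived state '1' in Euryax, Lithensis, Ornithura, and Platyina only — synapomorphy for {Euryax, Lithensis, Ornithura, Platyina}.
C3: derived state '1' in Lithensis only — an autapomorphy, so it tells us nothing about relationships among taxa.
C4 (derived state '1') is shared by Euryax, Lithensis, and Ornithura — a synapomorphy uniting that clade.
C5 (derived state '1') is shared by all ingroup taxa — unites the whole ingroup.
Most parsimonious ingroup topology: ((((Lithensis,Euryax),Ornithura),Platyina),Therura).
The clade {Euryax, Lithensis, Ornithura} is supported by C4: its derived state '1' occurs in exactly those taxa and in no other taxon (including the outgroup).

C4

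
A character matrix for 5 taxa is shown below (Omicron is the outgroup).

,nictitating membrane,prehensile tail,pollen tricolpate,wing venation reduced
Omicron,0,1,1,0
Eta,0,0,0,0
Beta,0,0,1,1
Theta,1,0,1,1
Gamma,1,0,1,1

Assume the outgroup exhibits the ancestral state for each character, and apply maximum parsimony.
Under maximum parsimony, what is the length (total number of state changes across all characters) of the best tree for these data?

4

Character polarity is set by the outgroup: the derived state is whichever differs from the outgroup's state, so for prehensile tail, pollen tricolpate the derived state is '0', and for the remaining characters it is '1'.
Only Gamma and Theta show the derived state '1' for nictitating membrane, supporting them as a clade.
All ingroup taxa share the derived state '0' for prehensile tail; it defines the ingroup but does not resolve relationships within it.
pollen tricolpate: derived state '0' in Eta only — an autapomorphy, so it tells us nothing about relationships among taxa.
wing venation reduced (derived state '1') is shared by Beta, Gamma, and Theta — a synapomorphy uniting that clade.
Most parsimonious ingroup topology: (Eta,(Beta,(Theta,Gamma))).
Changes per character on this tree: nictitating membrane: 1; prehensile tail: 1; pollen tricolpate: 1; wing venation reduced: 1.
Total = 4.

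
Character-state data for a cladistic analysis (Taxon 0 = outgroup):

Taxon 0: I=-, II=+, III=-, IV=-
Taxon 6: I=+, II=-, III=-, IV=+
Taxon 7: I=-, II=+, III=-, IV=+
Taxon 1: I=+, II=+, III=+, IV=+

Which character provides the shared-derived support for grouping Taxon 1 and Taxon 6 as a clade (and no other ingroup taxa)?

I

Character polarity is set by the outgroup: the derived state is whichever differs from the outgroup's state, so for II the derived state is '-', and for the remaining characters it is '+'.
I (derived state '+') is shared by Taxon 1 and Taxon 6 — a synapomorphy uniting that clade.
II: derived state '-' in Taxon 6 only — an autapomorphy, so it tells us nothing about relationships among taxa.
III (derived state '+') is unique to Taxon 1 (autapomorphy; uninformative for grouping).
All ingroup taxa share the derived state '+' for IV; it defines the ingroup but does not resolve relationships within it.
Most parsimonious ingroup topology: ((Taxon 6,Taxon 1),Taxon 7).
The clade {Taxon 1, Taxon 6} is supported by I: its derived state '+' occurs in exactly those taxa and in no other taxon (including the outgroup).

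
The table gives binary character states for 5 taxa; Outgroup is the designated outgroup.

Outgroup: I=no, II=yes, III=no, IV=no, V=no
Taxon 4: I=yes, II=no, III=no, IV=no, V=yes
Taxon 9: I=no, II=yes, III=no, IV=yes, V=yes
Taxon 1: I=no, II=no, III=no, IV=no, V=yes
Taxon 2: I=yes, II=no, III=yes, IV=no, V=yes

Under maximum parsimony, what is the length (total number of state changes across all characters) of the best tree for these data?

Character polarity is set by the outgroup: the derived state is whichever differs from the outgroup's state, so for II the derived state is 'no', and for the remaining characters it is 'yes'.
I: derived state 'yes' in Taxon 2 and Taxon 4 only — synapomorphy for {Taxon 2, Taxon 4}.
II (derived state 'no') is shared by Taxon 1, Taxon 2, and Taxon 4 — a synapomorphy uniting that clade.
III: derived state 'yes' in Taxon 2 only — an autapomorphy, so it tells us nothing about relationships among taxa.
IV (derived state 'yes') is unique to Taxon 9 (autapomorphy; uninformative for grouping).
V (derived state 'yes') is shared by all ingroup taxa — unites the whole ingroup.
Most parsimonious ingroup topology: (((Taxon 4,Taxon 2),Taxon 1),Taxon 9).
Changes per character on this tree: I: 1; II: 1; III: 1; IV: 1; V: 1.
Total = 5.

5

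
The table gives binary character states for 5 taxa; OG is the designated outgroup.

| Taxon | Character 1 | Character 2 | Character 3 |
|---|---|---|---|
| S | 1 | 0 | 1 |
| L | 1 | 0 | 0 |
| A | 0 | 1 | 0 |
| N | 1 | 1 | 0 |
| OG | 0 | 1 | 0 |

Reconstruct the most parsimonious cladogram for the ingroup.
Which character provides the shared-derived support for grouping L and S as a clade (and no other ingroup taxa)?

Character polarity is set by the outgroup: the derived state is whichever differs from the outgroup's state, so for Character 2 the derived state is '0', and for the remaining characters it is '1'.
Character 1 (derived state '1') is shared by L, N, and S — a synapomorphy uniting that clade.
Character 2 (derived state '0') is shared by L and S — a synapomorphy uniting that clade.
Character 3 (derived state '1') is unique to S (autapomorphy; uninformative for grouping).
Most parsimonious ingroup topology: (((L,S),N),A).
The clade {L, S} is supported by Character 2: its derived state '0' occurs in exactly those taxa and in no other taxon (including the outgroup).

Character 2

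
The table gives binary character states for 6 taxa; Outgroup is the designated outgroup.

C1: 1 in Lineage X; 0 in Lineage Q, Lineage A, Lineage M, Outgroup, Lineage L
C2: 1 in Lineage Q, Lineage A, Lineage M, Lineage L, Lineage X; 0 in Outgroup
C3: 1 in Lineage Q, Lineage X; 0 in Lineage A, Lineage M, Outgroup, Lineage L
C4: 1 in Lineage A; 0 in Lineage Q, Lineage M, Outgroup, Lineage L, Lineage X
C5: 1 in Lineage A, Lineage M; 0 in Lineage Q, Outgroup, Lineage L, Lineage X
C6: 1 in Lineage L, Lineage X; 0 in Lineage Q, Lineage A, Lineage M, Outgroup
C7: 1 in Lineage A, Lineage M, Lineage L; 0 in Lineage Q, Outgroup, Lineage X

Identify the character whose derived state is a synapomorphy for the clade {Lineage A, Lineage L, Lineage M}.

The outgroup has state '0' for every character, so '1' is the derived state throughout.
C1 (derived state '1') is unique to Lineage X (autapomorphy; uninformative for grouping).
All ingroup taxa share the derived state '1' for C2; it defines the ingroup but does not resolve relationships within it.
C3 (derived state '1') is shared by Lineage Q and Lineage X — a synapomorphy uniting that clade.
C4 (derived state '1') is unique to Lineage A (autapomorphy; uninformative for grouping).
Only Lineage A and Lineage M show the derived state '1' for C5, supporting them as a clade.
C6 (state '1') occurs in Lineage L and Lineage X but conflicts with the nesting implied by the other characters — most parsimoniously interpreted as homoplasy.
C7: derived state '1' in Lineage A, Lineage L, and Lineage M only — synapomorphy for {Lineage A, Lineage L, Lineage M}.
Most parsimonious ingroup topology: (((Lineage A,Lineage M),Lineage L),(Lineage X,Lineage Q)).
The clade {Lineage A, Lineage L, Lineage M} is supported by C7: its derived state '1' occurs in exactly those taxa and in no other taxon (including the outgroup).

C7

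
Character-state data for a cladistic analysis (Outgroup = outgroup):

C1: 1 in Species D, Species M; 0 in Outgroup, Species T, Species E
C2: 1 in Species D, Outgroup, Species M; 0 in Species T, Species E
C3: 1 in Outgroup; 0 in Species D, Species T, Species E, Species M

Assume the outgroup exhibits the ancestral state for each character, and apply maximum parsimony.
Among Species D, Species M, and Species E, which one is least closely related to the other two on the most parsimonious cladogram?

Species E

Character polarity is set by the outgroup: the derived state is whichever differs from the outgroup's state, so for C2, C3 the derived state is '0', and for the remaining characters it is '1'.
C1: derived state '1' in Species D and Species M only — synapomorphy for {Species D, Species M}.
C2: derived state '0' in Species E and Species T only — synapomorphy for {Species E, Species T}.
All ingroup taxa share the derived state '0' for C3; it defines the ingroup but does not resolve relationships within it.
Most parsimonious ingroup topology: ((Species E,Species T),(Species M,Species D)).
Species D and Species M share a more recent common ancestor with each other than either does with Species E, so Species E is the least closely related of the three.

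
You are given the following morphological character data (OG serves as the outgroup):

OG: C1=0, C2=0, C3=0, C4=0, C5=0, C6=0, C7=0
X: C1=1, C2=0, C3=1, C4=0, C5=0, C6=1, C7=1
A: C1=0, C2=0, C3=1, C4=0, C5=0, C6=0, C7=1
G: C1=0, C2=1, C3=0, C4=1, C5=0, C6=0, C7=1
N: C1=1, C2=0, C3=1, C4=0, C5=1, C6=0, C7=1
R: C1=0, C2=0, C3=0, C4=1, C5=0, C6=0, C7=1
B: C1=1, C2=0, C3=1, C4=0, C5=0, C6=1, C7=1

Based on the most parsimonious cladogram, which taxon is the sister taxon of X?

B

The outgroup has state '0' for every character, so '1' is the derived state throughout.
C1 (derived state '1') is shared by B, N, and X — a synapomorphy uniting that clade.
C2: derived state '1' in G only — an autapomorphy, so it tells us nothing about relationships among taxa.
Only A, B, N, and X show the derived state '1' for C3, supporting them as a clade.
C4 (derived state '1') is shared by G and R — a synapomorphy uniting that clade.
C5: derived state '1' in N only — an autapomorphy, so it tells us nothing about relationships among taxa.
Only B and X show the derived state '1' for C6, supporting them as a clade.
C7 (derived state '1') is shared by all ingroup taxa — unites the whole ingroup.
Most parsimonious ingroup topology: ((((X,B),N),A),(G,R)).
X and B form a cherry on this tree, so they are sister taxa.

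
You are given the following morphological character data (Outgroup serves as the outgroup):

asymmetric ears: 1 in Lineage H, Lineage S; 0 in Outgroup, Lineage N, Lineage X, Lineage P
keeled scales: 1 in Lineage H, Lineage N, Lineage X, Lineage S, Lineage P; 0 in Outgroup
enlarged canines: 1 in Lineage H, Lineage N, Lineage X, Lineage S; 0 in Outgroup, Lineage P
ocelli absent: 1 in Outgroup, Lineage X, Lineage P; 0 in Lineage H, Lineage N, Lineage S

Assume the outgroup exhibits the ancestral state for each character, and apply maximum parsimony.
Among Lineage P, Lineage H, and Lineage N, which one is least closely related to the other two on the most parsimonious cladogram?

Character polarity is set by the outgroup: the derived state is whichever differs from the outgroup's state, so for ocelli absent the derived state is '0', and for the remaining characters it is '1'.
asymmetric ears (derived state '1') is shared by Lineage H and Lineage S — a synapomorphy uniting that clade.
keeled scales (derived state '1') is shared by all ingroup taxa — unites the whole ingroup.
Only Lineage H, Lineage N, Lineage S, and Lineage X show the derived state '1' for enlarged canines, supporting them as a clade.
ocelli absent (derived state '0') is shared by Lineage H, Lineage N, and Lineage S — a synapomorphy uniting that clade.
Most parsimonious ingroup topology: ((((Lineage H,Lineage S),Lineage N),Lineage X),Lineage P).
Lineage H and Lineage N share a more recent common ancestor with each other than either does with Lineage P, so Lineage P is the least closely related of the three.

Lineage P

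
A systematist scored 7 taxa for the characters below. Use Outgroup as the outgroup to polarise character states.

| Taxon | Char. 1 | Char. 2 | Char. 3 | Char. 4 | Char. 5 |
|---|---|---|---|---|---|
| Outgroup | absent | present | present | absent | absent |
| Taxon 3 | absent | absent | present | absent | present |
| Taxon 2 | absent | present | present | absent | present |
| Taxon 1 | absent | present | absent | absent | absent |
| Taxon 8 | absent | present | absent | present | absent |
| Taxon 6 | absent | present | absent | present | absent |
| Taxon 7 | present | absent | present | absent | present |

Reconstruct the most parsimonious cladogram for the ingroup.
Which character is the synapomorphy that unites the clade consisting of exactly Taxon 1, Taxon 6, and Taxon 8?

Character polarity is set by the outgroup: the derived state is whichever differs from the outgroup's state, so for Char. 2, Char. 3 the derived state is 'absent', and for the remaining characters it is 'present'.
Char. 1: derived state 'present' in Taxon 7 only — an autapomorphy, so it tells us nothing about relationships among taxa.
Only Taxon 3 and Taxon 7 show the derived state 'absent' for Char. 2, supporting them as a clade.
Char. 3: derived state 'absent' in Taxon 1, Taxon 6, and Taxon 8 only — synapomorphy for {Taxon 1, Taxon 6, Taxon 8}.
Char. 4: derived state 'present' in Taxon 6 and Taxon 8 only — synapomorphy for {Taxon 6, Taxon 8}.
Char. 5 (derived state 'present') is shared by Taxon 2, Taxon 3, and Taxon 7 — a synapomorphy uniting that clade.
Most parsimonious ingroup topology: (((Taxon 3,Taxon 7),Taxon 2),(Taxon 1,(Taxon 8,Taxon 6))).
The clade {Taxon 1, Taxon 6, Taxon 8} is supported by Char. 3: its derived state 'absent' occurs in exactly those taxa and in no other taxon (including the outgroup).

Char. 3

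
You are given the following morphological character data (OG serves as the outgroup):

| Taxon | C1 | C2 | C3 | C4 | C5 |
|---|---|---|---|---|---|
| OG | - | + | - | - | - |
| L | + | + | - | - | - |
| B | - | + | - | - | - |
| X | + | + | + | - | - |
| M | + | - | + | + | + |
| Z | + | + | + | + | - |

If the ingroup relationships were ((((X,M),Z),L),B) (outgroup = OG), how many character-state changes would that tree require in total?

6

Map each character onto ((((X,M),Z),L),B) (rooted by OG) and count the minimum state changes it requires (Fitch parsimony):
C1: 1; C2: 1; C3: 1; C4: 2; C5: 1.
Total tree length = 6.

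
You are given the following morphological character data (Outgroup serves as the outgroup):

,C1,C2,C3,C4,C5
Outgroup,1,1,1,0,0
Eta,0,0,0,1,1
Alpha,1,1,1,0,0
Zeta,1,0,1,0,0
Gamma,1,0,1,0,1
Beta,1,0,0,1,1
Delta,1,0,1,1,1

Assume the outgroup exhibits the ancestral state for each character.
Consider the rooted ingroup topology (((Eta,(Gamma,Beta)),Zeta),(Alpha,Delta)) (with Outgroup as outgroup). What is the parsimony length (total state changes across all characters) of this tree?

10

Map each character onto (((Eta,(Gamma,Beta)),Zeta),(Alpha,Delta)) (rooted by Outgroup) and count the minimum state changes it requires (Fitch parsimony):
C1: 1; C2: 2; C3: 2; C4: 3; C5: 2.
Total tree length = 10.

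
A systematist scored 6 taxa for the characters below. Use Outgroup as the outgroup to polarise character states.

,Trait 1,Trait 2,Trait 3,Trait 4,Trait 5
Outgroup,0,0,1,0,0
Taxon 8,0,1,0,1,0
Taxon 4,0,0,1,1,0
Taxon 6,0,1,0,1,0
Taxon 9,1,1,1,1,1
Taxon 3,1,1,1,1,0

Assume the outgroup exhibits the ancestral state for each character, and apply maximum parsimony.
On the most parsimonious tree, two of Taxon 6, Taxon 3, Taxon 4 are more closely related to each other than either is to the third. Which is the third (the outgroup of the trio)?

Taxon 4

Character polarity is set by the outgroup: the derived state is whichever differs from the outgroup's state, so for Trait 3 the derived state is '0', and for the remaining characters it is '1'.
Only Taxon 3 and Taxon 9 show the derived state '1' for Trait 1, supporting them as a clade.
Trait 2 (derived state '1') is shared by Taxon 3, Taxon 6, Taxon 8, and Taxon 9 — a synapomorphy uniting that clade.
Trait 3 (derived state '0') is shared by Taxon 6 and Taxon 8 — a synapomorphy uniting that clade.
All ingroup taxa share the derived state '1' for Trait 4; it defines the ingroup but does not resolve relationships within it.
Trait 5 (derived state '1') is unique to Taxon 9 (autapomorphy; uninformative for grouping).
Most parsimonious ingroup topology: (((Taxon 8,Taxon 6),(Taxon 9,Taxon 3)),Taxon 4).
Taxon 6 and Taxon 3 share a more recent common ancestor with each other than either does with Taxon 4, so Taxon 4 is the least closely related of the three.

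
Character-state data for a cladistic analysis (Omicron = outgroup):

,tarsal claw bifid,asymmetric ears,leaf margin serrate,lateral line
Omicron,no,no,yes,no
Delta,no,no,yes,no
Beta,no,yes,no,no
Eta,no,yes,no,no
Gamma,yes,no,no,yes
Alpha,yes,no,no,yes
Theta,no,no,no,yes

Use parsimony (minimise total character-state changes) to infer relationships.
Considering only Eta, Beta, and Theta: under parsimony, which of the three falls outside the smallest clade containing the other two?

Character polarity is set by the outgroup: the derived state is whichever differs from the outgroup's state, so for leaf margin serrate the derived state is 'no', and for the remaining characters it is 'yes'.
tarsal claw bifid (derived state 'yes') is shared by Alpha and Gamma — a synapomorphy uniting that clade.
asymmetric ears (derived state 'yes') is shared by Beta and Eta — a synapomorphy uniting that clade.
leaf margin serrate (derived state 'no') is shared by Alpha, Beta, Eta, Gamma, and Theta — a synapomorphy uniting that clade.
lateral line: derived state 'yes' in Alpha, Gamma, and Theta only — synapomorphy for {Alpha, Gamma, Theta}.
Most parsimonious ingroup topology: (Delta,((Beta,Eta),((Gamma,Alpha),Theta))).
Beta and Eta share a more recent common ancestor with each other than either does with Theta, so Theta is the least closely related of the three.

Theta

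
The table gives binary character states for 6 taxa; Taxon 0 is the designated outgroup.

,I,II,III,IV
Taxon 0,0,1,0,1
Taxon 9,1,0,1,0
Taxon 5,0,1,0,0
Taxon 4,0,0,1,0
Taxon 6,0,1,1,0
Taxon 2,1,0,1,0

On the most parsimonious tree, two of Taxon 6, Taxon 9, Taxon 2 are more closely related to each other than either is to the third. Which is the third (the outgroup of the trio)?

Taxon 6

Character polarity is set by the outgroup: the derived state is whichever differs from the outgroup's state, so for II, IV the derived state is '0', and for the remaining characters it is '1'.
I: derived state '1' in Taxon 2 and Taxon 9 only — synapomorphy for {Taxon 2, Taxon 9}.
II (derived state '0') is shared by Taxon 2, Taxon 4, and Taxon 9 — a synapomorphy uniting that clade.
III (derived state '1') is shared by Taxon 2, Taxon 4, Taxon 6, and Taxon 9 — a synapomorphy uniting that clade.
IV (derived state '0') is shared by all ingroup taxa — unites the whole ingroup.
Most parsimonious ingroup topology: ((((Taxon 9,Taxon 2),Taxon 4),Taxon 6),Taxon 5).
Taxon 9 and Taxon 2 share a more recent common ancestor with each other than either does with Taxon 6, so Taxon 6 is the least closely related of the three.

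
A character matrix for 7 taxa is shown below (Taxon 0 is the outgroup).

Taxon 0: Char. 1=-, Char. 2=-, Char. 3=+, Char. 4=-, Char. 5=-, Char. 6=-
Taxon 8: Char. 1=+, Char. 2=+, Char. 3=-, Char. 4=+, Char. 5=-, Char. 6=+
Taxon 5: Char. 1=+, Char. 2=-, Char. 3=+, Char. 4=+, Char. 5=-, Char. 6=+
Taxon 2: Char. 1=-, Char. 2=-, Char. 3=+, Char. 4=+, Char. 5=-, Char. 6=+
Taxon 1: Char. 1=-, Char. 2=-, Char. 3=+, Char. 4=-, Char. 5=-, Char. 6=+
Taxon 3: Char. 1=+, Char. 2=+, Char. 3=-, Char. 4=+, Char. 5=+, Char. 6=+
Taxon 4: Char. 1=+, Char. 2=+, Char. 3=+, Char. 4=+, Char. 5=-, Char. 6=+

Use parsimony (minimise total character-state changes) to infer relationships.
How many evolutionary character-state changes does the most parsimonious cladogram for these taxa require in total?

6

Character polarity is set by the outgroup: the derived state is whichever differs from the outgroup's state, so for Char. 3 the derived state is '-', and for the remaining characters it is '+'.
Char. 1 (derived state '+') is shared by Taxon 3, Taxon 4, Taxon 5, and Taxon 8 — a synapomorphy uniting that clade.
Only Taxon 3, Taxon 4, and Taxon 8 show the derived state '+' for Char. 2, supporting them as a clade.
Only Taxon 3 and Taxon 8 show the derived state '-' for Char. 3, supporting them as a clade.
Only Taxon 2, Taxon 3, Taxon 4, Taxon 5, and Taxon 8 show the derived state '+' for Char. 4, supporting them as a clade.
Char. 5 (derived state '+') is unique to Taxon 3 (autapomorphy; uninformative for grouping).
All ingroup taxa share the derived state '+' for Char. 6; it defines the ingroup but does not resolve relationships within it.
Most parsimonious ingroup topology: (((((Taxon 8,Taxon 3),Taxon 4),Taxon 5),Taxon 2),Taxon 1).
Changes per character on this tree: Char. 1: 1; Char. 2: 1; Char. 3: 1; Char. 4: 1; Char. 5: 1; Char. 6: 1.
Total = 6.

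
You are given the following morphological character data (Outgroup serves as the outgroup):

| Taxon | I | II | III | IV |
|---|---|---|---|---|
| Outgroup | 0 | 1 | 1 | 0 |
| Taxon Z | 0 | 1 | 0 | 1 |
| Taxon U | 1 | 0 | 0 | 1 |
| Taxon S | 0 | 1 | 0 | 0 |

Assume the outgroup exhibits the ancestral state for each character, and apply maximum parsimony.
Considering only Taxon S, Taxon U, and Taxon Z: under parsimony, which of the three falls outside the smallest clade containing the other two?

Character polarity is set by the outgroup: the derived state is whichever differs from the outgroup's state, so for II, III the derived state is '0', and for the remaining characters it is '1'.
I (derived state '1') is unique to Taxon U (autapomorphy; uninformative for grouping).
II: derived state '0' in Taxon U only — an autapomorphy, so it tells us nothing about relationships among taxa.
All ingroup taxa share the derived state '0' for III; it defines the ingroup but does not resolve relationships within it.
IV (derived state '1') is shared by Taxon U and Taxon Z — a synapomorphy uniting that clade.
Most parsimonious ingroup topology: ((Taxon U,Taxon Z),Taxon S).
Taxon U and Taxon Z share a more recent common ancestor with each other than either does with Taxon S, so Taxon S is the least closely related of the three.

Taxon S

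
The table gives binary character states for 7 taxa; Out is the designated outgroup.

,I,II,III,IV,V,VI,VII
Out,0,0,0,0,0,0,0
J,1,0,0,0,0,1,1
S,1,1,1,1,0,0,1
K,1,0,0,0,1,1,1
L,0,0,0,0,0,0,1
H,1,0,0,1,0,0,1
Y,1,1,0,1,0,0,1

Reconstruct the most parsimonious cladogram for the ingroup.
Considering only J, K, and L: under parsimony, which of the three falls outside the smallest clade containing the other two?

The outgroup has state '0' for every character, so '1' is the derived state throughout.
I (derived state '1') is shared by H, J, K, S, and Y — a synapomorphy uniting that clade.
II: derived state '1' in S and Y only — synapomorphy for {S, Y}.
III: derived state '1' in S only — an autapomorphy, so it tells us nothing about relationships among taxa.
Only H, S, and Y show the derived state '1' for IV, supporting them as a clade.
V (derived state '1') is unique to K (autapomorphy; uninformative for grouping).
VI: derived state '1' in J and K only — synapomorphy for {J, K}.
VII (derived state '1') is shared by all ingroup taxa — unites the whole ingroup.
Most parsimonious ingroup topology: (((J,K),((S,Y),H)),L).
J and K share a more recent common ancestor with each other than either does with L, so L is the least closely related of the three.

L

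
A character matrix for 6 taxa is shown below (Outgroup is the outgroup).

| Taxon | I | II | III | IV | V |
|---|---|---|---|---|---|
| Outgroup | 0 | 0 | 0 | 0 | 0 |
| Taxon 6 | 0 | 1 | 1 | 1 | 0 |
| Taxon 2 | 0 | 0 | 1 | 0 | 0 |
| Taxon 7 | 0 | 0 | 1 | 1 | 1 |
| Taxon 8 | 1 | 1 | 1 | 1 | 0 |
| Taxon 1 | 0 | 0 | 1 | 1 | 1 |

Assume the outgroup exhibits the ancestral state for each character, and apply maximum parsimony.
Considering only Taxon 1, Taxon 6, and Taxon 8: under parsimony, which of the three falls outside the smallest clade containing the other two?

The outgroup has state '0' for every character, so '1' is the derived state throughout.
I (derived state '1') is unique to Taxon 8 (autapomorphy; uninformative for grouping).
Only Taxon 6 and Taxon 8 show the derived state '1' for II, supporting them as a clade.
III (derived state '1') is shared by all ingroup taxa — unites the whole ingroup.
Only Taxon 1, Taxon 6, Taxon 7, and Taxon 8 show the derived state '1' for IV, supporting them as a clade.
V (derived state '1') is shared by Taxon 1 and Taxon 7 — a synapomorphy uniting that clade.
Most parsimonious ingroup topology: (((Taxon 6,Taxon 8),(Taxon 1,Taxon 7)),Taxon 2).
Taxon 8 and Taxon 6 share a more recent common ancestor with each other than either does with Taxon 1, so Taxon 1 is the least closely related of the three.

Taxon 1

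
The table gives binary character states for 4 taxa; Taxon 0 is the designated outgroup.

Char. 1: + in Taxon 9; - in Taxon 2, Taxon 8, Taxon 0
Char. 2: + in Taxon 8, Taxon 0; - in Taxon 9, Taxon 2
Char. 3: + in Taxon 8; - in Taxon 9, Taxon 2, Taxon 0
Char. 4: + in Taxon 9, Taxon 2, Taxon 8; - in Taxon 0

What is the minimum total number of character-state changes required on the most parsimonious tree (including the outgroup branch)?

4

Character polarity is set by the outgroup: the derived state is whichever differs from the outgroup's state, so for Char. 2 the derived state is '-', and for the remaining characters it is '+'.
Char. 1 (derived state '+') is unique to Taxon 9 (autapomorphy; uninformative for grouping).
Only Taxon 2 and Taxon 9 show the derived state '-' for Char. 2, supporting them as a clade.
Char. 3: derived state '+' in Taxon 8 only — an autapomorphy, so it tells us nothing about relationships among taxa.
Char. 4 (derived state '+') is shared by all ingroup taxa — unites the whole ingroup.
Most parsimonious ingroup topology: (Taxon 8,(Taxon 9,Taxon 2)).
Changes per character on this tree: Char. 1: 1; Char. 2: 1; Char. 3: 1; Char. 4: 1.
Total = 4.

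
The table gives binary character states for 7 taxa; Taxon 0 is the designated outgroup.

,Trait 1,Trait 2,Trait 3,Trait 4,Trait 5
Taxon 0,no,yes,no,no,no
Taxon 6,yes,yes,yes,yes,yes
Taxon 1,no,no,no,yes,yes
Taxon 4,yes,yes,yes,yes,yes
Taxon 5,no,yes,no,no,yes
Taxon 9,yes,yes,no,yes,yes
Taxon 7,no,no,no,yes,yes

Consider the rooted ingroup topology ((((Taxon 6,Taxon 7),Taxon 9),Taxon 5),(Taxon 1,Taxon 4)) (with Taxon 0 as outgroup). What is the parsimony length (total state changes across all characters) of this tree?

Map each character onto ((((Taxon 6,Taxon 7),Taxon 9),Taxon 5),(Taxon 1,Taxon 4)) (rooted by Taxon 0) and count the minimum state changes it requires (Fitch parsimony):
Trait 1: 3; Trait 2: 2; Trait 3: 2; Trait 4: 2; Trait 5: 1.
Total tree length = 10.

10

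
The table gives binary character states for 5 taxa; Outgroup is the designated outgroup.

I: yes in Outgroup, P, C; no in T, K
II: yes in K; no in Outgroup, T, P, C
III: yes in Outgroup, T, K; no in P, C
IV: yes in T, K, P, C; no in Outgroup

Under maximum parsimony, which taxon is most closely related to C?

Character polarity is set by the outgroup: the derived state is whichever differs from the outgroup's state, so for I, III the derived state is 'no', and for the remaining characters it is 'yes'.
Only K and T show the derived state 'no' for I, supporting them as a clade.
II (derived state 'yes') is unique to K (autapomorphy; uninformative for grouping).
Only C and P show the derived state 'no' for III, supporting them as a clade.
IV (derived state 'yes') is shared by all ingroup taxa — unites the whole ingroup.
Most parsimonious ingroup topology: ((T,K),(P,C)).
C and P form a cherry on this tree, so they are sister taxa.

P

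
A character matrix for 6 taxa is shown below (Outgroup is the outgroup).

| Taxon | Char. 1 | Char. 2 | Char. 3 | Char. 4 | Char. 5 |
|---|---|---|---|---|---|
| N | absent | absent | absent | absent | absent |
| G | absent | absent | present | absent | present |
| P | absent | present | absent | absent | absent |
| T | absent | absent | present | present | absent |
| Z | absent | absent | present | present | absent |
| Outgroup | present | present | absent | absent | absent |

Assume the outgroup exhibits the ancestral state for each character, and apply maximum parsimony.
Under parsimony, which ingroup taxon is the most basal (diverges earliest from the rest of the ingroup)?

Character polarity is set by the outgroup: the derived state is whichever differs from the outgroup's state, so for Char. 1, Char. 2 the derived state is 'absent', and for the remaining characters it is 'present'.
All ingroup taxa share the derived state 'absent' for Char. 1; it defines the ingroup but does not resolve relationships within it.
Char. 2 (derived state 'absent') is shared by G, N, T, and Z — a synapomorphy uniting that clade.
Only G, T, and Z show the derived state 'present' for Char. 3, supporting them as a clade.
Char. 4: derived state 'present' in T and Z only — synapomorphy for {T, Z}.
Char. 5: derived state 'present' in G only — an autapomorphy, so it tells us nothing about relationships among taxa.
Most parsimonious ingroup topology: ((((Z,T),G),N),P).
P is sister to the clade containing all other ingroup taxa, so it is the earliest-diverging (most basal) ingroup lineage.

P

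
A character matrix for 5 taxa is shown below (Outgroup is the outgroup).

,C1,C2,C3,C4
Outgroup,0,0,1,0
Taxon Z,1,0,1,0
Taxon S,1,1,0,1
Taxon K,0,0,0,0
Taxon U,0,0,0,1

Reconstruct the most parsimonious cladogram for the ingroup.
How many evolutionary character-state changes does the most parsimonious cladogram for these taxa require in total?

Character polarity is set by the outgroup: the derived state is whichever differs from the outgroup's state, so for C3 the derived state is '0', and for the remaining characters it is '1'.
C1 groups Taxon S and Taxon Z, which is incompatible with the clades supported by the remaining characters; treating it as convergent (homoplasy) costs fewer steps than any alternative tree.
C2 (derived state '1') is unique to Taxon S (autapomorphy; uninformative for grouping).
C3: derived state '0' in Taxon K, Taxon S, and Taxon U only — synapomorphy for {Taxon K, Taxon S, Taxon U}.
C4 (derived state '1') is shared by Taxon S and Taxon U — a synapomorphy uniting that clade.
Most parsimonious ingroup topology: (Taxon Z,((Taxon S,Taxon U),Taxon K)).
Changes per character on this tree: C1: 2; C2: 1; C3: 1; C4: 1.
Total = 5.

5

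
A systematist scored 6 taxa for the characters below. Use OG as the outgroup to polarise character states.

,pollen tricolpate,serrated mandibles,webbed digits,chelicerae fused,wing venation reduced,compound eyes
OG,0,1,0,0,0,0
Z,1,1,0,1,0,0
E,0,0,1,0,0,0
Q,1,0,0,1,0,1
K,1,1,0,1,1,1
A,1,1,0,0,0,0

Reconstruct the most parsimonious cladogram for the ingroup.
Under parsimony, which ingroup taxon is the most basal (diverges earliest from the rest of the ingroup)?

E

Character polarity is set by the outgroup: the derived state is whichever differs from the outgroup's state, so for serrated mandibles the derived state is '0', and for the remaining characters it is '1'.
pollen tricolpate (derived state '1') is shared by A, K, Q, and Z — a synapomorphy uniting that clade.
serrated mandibles (state '0') occurs in E and Q but conflicts with the nesting implied by the other characters — most parsimoniously interpreted as homoplasy.
webbed digits: derived state '1' in E only — an autapomorphy, so it tells us nothing about relationships among taxa.
chelicerae fused: derived state '1' in K, Q, and Z only — synapomorphy for {K, Q, Z}.
wing venation reduced: derived state '1' in K only — an autapomorphy, so it tells us nothing about relationships among taxa.
compound eyes (derived state '1') is shared by K and Q — a synapomorphy uniting that clade.
Most parsimonious ingroup topology: (((Z,(Q,K)),A),E).
E is sister to the clade containing all other ingroup taxa, so it is the earliest-diverging (most basal) ingroup lineage.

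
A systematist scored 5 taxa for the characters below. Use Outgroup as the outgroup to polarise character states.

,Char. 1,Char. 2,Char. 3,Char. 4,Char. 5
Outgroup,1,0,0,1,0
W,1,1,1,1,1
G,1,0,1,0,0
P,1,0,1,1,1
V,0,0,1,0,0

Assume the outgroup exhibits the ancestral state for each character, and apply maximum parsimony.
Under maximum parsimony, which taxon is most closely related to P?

W

Character polarity is set by the outgroup: the derived state is whichever differs from the outgroup's state, so for Char. 1, Char. 4 the derived state is '0', and for the remaining characters it is '1'.
Char. 1: derived state '0' in V only — an autapomorphy, so it tells us nothing about relationships among taxa.
Char. 2 (derived state '1') is unique to W (autapomorphy; uninformative for grouping).
Char. 3 (derived state '1') is shared by all ingroup taxa — unites the whole ingroup.
Char. 4: derived state '0' in G and V only — synapomorphy for {G, V}.
Char. 5 (derived state '1') is shared by P and W — a synapomorphy uniting that clade.
Most parsimonious ingroup topology: ((W,P),(G,V)).
P and W form a cherry on this tree, so they are sister taxa.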